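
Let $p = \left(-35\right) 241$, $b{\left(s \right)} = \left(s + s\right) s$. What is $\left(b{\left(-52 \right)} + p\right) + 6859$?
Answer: $3832$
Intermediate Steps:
$b{\left(s \right)} = 2 s^{2}$ ($b{\left(s \right)} = 2 s s = 2 s^{2}$)
$p = -8435$
$\left(b{\left(-52 \right)} + p\right) + 6859 = \left(2 \left(-52\right)^{2} - 8435\right) + 6859 = \left(2 \cdot 2704 - 8435\right) + 6859 = \left(5408 - 8435\right) + 6859 = -3027 + 6859 = 3832$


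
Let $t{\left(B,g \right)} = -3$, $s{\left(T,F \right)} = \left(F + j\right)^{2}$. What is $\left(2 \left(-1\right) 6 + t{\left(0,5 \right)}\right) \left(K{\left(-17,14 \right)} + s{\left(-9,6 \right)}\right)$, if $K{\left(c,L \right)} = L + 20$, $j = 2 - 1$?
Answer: $-1245$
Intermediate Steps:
$j = 1$ ($j = 2 - 1 = 1$)
$K{\left(c,L \right)} = 20 + L$
$s{\left(T,F \right)} = \left(1 + F\right)^{2}$ ($s{\left(T,F \right)} = \left(F + 1\right)^{2} = \left(1 + F\right)^{2}$)
$\left(2 \left(-1\right) 6 + t{\left(0,5 \right)}\right) \left(K{\left(-17,14 \right)} + s{\left(-9,6 \right)}\right) = \left(2 \left(-1\right) 6 - 3\right) \left(\left(20 + 14\right) + \left(1 + 6\right)^{2}\right) = \left(\left(-2\right) 6 - 3\right) \left(34 + 7^{2}\right) = \left(-12 - 3\right) \left(34 + 49\right) = \left(-15\right) 83 = -1245$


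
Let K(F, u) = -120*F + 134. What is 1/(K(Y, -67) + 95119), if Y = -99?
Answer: 1/107133 ≈ 9.3342e-6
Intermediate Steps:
K(F, u) = 134 - 120*F
1/(K(Y, -67) + 95119) = 1/((134 - 120*(-99)) + 95119) = 1/((134 + 11880) + 95119) = 1/(12014 + 95119) = 1/107133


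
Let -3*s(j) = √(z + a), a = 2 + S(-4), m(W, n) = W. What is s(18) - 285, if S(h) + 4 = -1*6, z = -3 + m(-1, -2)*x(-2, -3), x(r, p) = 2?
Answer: -285 - I*√13/3 ≈ -285.0 - 1.2019*I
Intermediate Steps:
z = -5 (z = -3 - 1*2 = -3 - 2 = -5)
S(h) = -10 (S(h) = -4 - 1*6 = -4 - 6 = -10)
a = -8 (a = 2 - 10 = -8)
s(j) = -I*√13/3 (s(j) = -√(-5 - 8)/3 = -I*√13/3)
s(18) - 285 = -I*√13/3 - 285 = -285 - I*√13/3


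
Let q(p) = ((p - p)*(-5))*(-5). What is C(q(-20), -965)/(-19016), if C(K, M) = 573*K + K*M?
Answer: 0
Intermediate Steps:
q(p) = 0 (q(p) = (0*(-5))*(-5) = 0*(-5) = 0)
C(q(-20), -965)/(-19016) = (0*(573 - 965))/(-19016) = (0*(-392))*(-1/19016) = 0*(-1/19016) = 0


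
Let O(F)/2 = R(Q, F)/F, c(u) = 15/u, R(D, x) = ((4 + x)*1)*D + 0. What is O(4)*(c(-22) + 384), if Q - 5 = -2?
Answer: 50598/11 ≈ 4599.8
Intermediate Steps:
Q = 3 (Q = 5 - 2 = 3)
R(D, x) = D*(4 + x) (R(D, x) = (4 + x)*D + 0 = D*(4 + x) + 0 = D*(4 + x))
O(F) = 2*(12 + 3*F)/F (O(F) = 2*((3*(4 + F))/F) = 2*((12 + 3*F)/F) = 2*(12 + 3*F)/F)
O(4)*(c(-22) + 384) = (6 + 24/4)*(15/(-22) + 384) = (6 + 24*(¼))*(15*(-1/22) + 384) = (6 + 6)*(-15/22 + 384) = 12*(8433/22) = 50598/11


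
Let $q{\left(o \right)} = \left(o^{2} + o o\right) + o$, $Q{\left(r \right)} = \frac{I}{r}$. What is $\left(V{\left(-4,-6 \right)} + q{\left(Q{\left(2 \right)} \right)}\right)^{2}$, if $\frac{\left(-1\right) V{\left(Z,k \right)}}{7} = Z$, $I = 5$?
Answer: $1849$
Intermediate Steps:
$V{\left(Z,k \right)} = - 7 Z$
$Q{\left(r \right)} = \frac{5}{r}$
$q{\left(o \right)} = o + 2 o^{2}$ ($q{\left(o \right)} = \left(o^{2} + o^{2}\right) + o = 2 o^{2} + o = o + 2 o^{2}$)
$\left(V{\left(-4,-6 \right)} + q{\left(Q{\left(2 \right)} \right)}\right)^{2} = \left(\left(-7\right) \left(-4\right) + \frac{5}{2} \left(1 + 2 \cdot \frac{5}{2}\right)\right)^{2} = \left(28 + 5 \cdot \frac{1}{2} \left(1 + 2 \cdot 5 \cdot \frac{1}{2}\right)\right)^{2} = \left(28 + \frac{5 \left(1 + 2 \cdot \frac{5}{2}\right)}{2}\right)^{2} = \left(28 + \frac{5 \left(1 + 5\right)}{2}\right)^{2} = \left(28 + \frac{5}{2} \cdot 6\right)^{2} = \left(28 + 15\right)^{2} = 43^{2} = 1849$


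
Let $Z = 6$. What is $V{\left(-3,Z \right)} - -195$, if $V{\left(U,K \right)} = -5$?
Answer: $190$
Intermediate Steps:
$V{\left(-3,Z \right)} - -195 = -5 - -195 = -5 + 195 = 190$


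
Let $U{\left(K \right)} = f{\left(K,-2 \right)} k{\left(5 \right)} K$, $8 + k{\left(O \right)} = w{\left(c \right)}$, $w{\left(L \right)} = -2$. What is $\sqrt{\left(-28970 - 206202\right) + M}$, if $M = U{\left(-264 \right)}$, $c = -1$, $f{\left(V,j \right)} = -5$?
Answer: $2 i \sqrt{62093} \approx 498.37 i$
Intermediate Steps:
$k{\left(O \right)} = -10$ ($k{\left(O \right)} = -8 - 2 = -10$)
$U{\left(K \right)} = 50 K$ ($U{\left(K \right)} = \left(-5\right) \left(-10\right) K = 50 K$)
$M = -13200$ ($M = 50 \left(-264\right) = -13200$)
$\sqrt{\left(-28970 - 206202\right) + M} = \sqrt{\left(-28970 - 206202\right) - 13200} = \sqrt{-235172 - 13200} = \sqrt{-248372} = 2 i \sqrt{62093}$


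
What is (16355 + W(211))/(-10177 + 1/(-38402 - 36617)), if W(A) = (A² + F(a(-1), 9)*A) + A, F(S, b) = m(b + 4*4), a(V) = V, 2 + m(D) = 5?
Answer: -1157543170/190867091 ≈ -6.0647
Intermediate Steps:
m(D) = 3 (m(D) = -2 + 5 = 3)
F(S, b) = 3
W(A) = A² + 4*A (W(A) = (A² + 3*A) + A = A² + 4*A)
(16355 + W(211))/(-10177 + 1/(-38402 - 36617)) = (16355 + 211*(4 + 211))/(-10177 + 1/(-38402 - 36617)) = (16355 + 211*215)/(-10177 + 1/(-75019)) = (16355 + 45365)/(-10177 - 1/75019) = 61720/(-763468364/75019) = 61720*(-75019/763468364) = -1157543170/190867091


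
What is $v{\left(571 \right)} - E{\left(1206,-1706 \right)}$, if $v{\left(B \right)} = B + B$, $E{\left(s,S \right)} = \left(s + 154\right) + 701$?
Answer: $-919$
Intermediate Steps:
$E{\left(s,S \right)} = 855 + s$ ($E{\left(s,S \right)} = \left(154 + s\right) + 701 = 855 + s$)
$v{\left(B \right)} = 2 B$
$v{\left(571 \right)} - E{\left(1206,-1706 \right)} = 2 \cdot 571 - \left(855 + 1206\right) = 1142 - 2061 = -919$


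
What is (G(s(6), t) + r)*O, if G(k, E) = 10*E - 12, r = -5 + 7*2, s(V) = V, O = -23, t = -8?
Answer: 1909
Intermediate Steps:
r = 9 (r = -5 + 14 = 9)
G(k, E) = -12 + 10*E
(G(s(6), t) + r)*O = ((-12 + 10*(-8)) + 9)*(-23) = ((-12 - 80) + 9)*(-23) = (-92 + 9)*(-23) = -83*(-23) = 1909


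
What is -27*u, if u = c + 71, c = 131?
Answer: -5454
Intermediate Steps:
u = 202 (u = 131 + 71 = 202)
-27*u = -27*202 = -5454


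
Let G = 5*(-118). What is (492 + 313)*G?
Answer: -474950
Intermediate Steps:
G = -590
(492 + 313)*G = (492 + 313)*(-590) = 805*(-590) = -474950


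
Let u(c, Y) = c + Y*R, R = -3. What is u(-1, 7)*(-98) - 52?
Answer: 2104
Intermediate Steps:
u(c, Y) = c - 3*Y (u(c, Y) = c + Y*(-3) = c - 3*Y)
u(-1, 7)*(-98) - 52 = (-1 - 3*7)*(-98) - 52 = (-1 - 21)*(-98) - 52 = -22*(-98) - 52 = 2156 - 52 = 2104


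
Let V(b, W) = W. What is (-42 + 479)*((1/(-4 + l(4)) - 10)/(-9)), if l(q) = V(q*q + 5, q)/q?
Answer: 13547/27 ≈ 501.74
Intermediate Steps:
l(q) = 1 (l(q) = q/q = 1)
(-42 + 479)*((1/(-4 + l(4)) - 10)/(-9)) = (-42 + 479)*((1/(-4 + 1) - 10)/(-9)) = 437*(-(1/(-3) - 10)/9) = 437*(-(-⅓ - 10)/9) = 437*(-⅑*(-31/3)) = 437*(31/27) = 13547/27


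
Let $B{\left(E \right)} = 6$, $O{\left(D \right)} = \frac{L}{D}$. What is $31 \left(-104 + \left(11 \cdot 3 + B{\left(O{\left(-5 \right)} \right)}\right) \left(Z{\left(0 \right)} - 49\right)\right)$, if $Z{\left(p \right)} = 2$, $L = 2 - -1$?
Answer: $-60047$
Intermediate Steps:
$L = 3$ ($L = 2 + 1 = 3$)
$O{\left(D \right)} = \frac{3}{D}$
$31 \left(-104 + \left(11 \cdot 3 + B{\left(O{\left(-5 \right)} \right)}\right) \left(Z{\left(0 \right)} - 49\right)\right) = 31 \left(-104 + \left(11 \cdot 3 + 6\right) \left(2 - 49\right)\right) = 31 \left(-104 + \left(33 + 6\right) \left(-47\right)\right) = 31 \left(-104 + 39 \left(-47\right)\right) = 31 \left(-104 - 1833\right) = 31 \left(-1937\right) = -60047$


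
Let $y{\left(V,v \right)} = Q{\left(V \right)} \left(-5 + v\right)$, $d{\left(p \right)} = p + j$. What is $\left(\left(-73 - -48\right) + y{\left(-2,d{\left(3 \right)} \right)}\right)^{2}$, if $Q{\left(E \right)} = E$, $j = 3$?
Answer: $729$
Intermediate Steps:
$d{\left(p \right)} = 3 + p$ ($d{\left(p \right)} = p + 3 = 3 + p$)
$y{\left(V,v \right)} = V \left(-5 + v\right)$
$\left(\left(-73 - -48\right) + y{\left(-2,d{\left(3 \right)} \right)}\right)^{2} = \left(\left(-73 - -48\right) - 2 \left(-5 + \left(3 + 3\right)\right)\right)^{2} = \left(\left(-73 + 48\right) - 2 \left(-5 + 6\right)\right)^{2} = \left(-25 - 2\right)^{2} = \left(-27\right)^{2} = 729$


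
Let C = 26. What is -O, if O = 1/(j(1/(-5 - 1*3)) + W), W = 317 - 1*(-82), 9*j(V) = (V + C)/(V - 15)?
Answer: -121/48256 ≈ -0.0025075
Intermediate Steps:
j(V) = (26 + V)/(9*(-15 + V)) (j(V) = ((V + 26)/(V - 15))/9 = ((26 + V)/(-15 + V))/9 = (26 + V)/(9*(-15 + V)))
W = 399 (W = 317 + 82 = 399)
O = 121/48256 (O = 1/((26 + 1/(-5 - 1*3))/(9*(-15 + 1/(-5 - 1*3))) + 399) = 1/((26 + 1/(-5 - 3))/(9*(-15 + 1/(-5 - 3))) + 399) = 1/((26 + 1/(-8))/(9*(-15 + 1/(-8))) + 399) = 1/((26 - 1/8)/(9*(-15 - 1/8)) + 399) = 1/((1/9)*(207/8)/(-121/8) + 399) = 1/((1/9)*(-8/121)*(207/8) + 399) = 1/(-23/121 + 399) = 1/(48256/121) = 121/48256 ≈ 0.0025075)
-O = -1*121/48256 = -121/48256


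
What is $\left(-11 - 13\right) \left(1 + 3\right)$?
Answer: $-96$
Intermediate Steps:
$\left(-11 - 13\right) \left(1 + 3\right) = \left(-24\right) 4 = -96$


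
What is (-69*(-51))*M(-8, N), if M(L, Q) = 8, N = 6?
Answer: 28152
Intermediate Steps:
(-69*(-51))*M(-8, N) = -69*(-51)*8 = 3519*8 = 28152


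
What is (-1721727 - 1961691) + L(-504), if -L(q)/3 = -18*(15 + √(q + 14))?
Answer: -3682608 + 378*I*√10 ≈ -3.6826e+6 + 1195.3*I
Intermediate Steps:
L(q) = 810 + 54*√(14 + q) (L(q) = -(-54)*(15 + √(q + 14)) = -(-54)*(15 + √(14 + q)) = -3*(-270 - 18*√(14 + q)) = 810 + 54*√(14 + q))
(-1721727 - 1961691) + L(-504) = (-1721727 - 1961691) + (810 + 54*√(14 - 504)) = -3683418 + (810 + 54*√(-490)) = -3683418 + (810 + 54*(7*I*√10)) = -3683418 + (810 + 378*I*√10) = -3682608 + 378*I*√10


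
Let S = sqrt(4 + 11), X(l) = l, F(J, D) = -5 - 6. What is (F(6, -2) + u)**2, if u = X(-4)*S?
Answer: 361 + 88*sqrt(15) ≈ 701.82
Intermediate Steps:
F(J, D) = -11
S = sqrt(15) ≈ 3.8730
u = -4*sqrt(15) ≈ -15.492
(F(6, -2) + u)**2 = (-11 - 4*sqrt(15))**2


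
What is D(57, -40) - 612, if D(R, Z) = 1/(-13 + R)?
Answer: -26927/44 ≈ -611.98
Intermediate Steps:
D(57, -40) - 612 = 1/(-13 + 57) - 612 = 1/44 - 612 = -26927/44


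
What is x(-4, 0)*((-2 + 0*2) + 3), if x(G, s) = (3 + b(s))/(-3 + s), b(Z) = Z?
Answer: -1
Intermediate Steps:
x(G, s) = (3 + s)/(-3 + s)
x(-4, 0)*((-2 + 0*2) + 3) = ((3 + 0)/(-3 + 0))*((-2 + 0*2) + 3) = (3/(-3))*((-2 + 0) + 3) = (-⅓*3)*(-2 + 3) = -1*1 = -1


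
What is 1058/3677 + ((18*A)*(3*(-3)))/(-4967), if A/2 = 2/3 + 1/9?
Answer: 6181690/18263659 ≈ 0.33847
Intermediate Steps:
A = 14/9 (A = 2*(2/3 + 1/9) = 2*(2*(⅓) + 1*(⅑)) = 2*(⅔ + ⅑) = 2*(7/9) = 14/9 ≈ 1.5556)
1058/3677 + ((18*A)*(3*(-3)))/(-4967) = 1058/3677 + ((18*(14/9))*(3*(-3)))/(-4967) = 1058*(1/3677) + (28*(-9))*(-1/4967) = 1058/3677 - 252*(-1/4967) = 1058/3677 + 252/4967 = 6181690/18263659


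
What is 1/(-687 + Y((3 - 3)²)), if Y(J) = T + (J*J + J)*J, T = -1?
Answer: -1/688 ≈ -0.0014535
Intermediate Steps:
Y(J) = -1 + J*(J + J²) (Y(J) = -1 + (J*J + J)*J = -1 + (J² + J)*J = -1 + (J + J²)*J = -1 + J*(J + J²))
1/(-687 + Y((3 - 3)²)) = 1/(-687 + (-1 + ((3 - 3)²)² + ((3 - 3)²)³)) = 1/(-687 + (-1 + (0²)² + (0²)³)) = 1/(-687 + (-1 + 0² + 0³)) = 1/(-687 + (-1 + 0 + 0)) = 1/(-687 - 1) = 1/(-688) = -1/688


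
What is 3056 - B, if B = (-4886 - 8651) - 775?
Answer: 17368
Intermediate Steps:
B = -14312 (B = -13537 - 775 = -14312)
3056 - B = 3056 - 1*(-14312) = 3056 + 14312 = 17368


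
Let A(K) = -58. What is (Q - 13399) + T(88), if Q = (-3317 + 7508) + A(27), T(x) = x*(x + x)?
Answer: 6222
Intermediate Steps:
T(x) = 2*x² (T(x) = x*(2*x) = 2*x²)
Q = 4133 (Q = (-3317 + 7508) - 58 = 4191 - 58 = 4133)
(Q - 13399) + T(88) = (4133 - 13399) + 2*88² = -9266 + 2*7744 = -9266 + 15488 = 6222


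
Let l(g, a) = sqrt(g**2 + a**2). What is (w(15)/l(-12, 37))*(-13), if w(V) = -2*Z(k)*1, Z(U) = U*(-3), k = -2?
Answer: 156*sqrt(1513)/1513 ≈ 4.0106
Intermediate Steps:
Z(U) = -3*U
l(g, a) = sqrt(a**2 + g**2)
w(V) = -12 (w(V) = -(-6)*(-2)*1 = -2*6*1 = -12*1 = -12)
(w(15)/l(-12, 37))*(-13) = -12/sqrt(37**2 + (-12)**2)*(-13) = -12/sqrt(1369 + 144)*(-13) = -12*sqrt(1513)/1513*(-13) = 156*sqrt(1513)/1513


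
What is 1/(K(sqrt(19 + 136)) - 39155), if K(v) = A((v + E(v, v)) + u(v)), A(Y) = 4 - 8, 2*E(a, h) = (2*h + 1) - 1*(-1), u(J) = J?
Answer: -1/39159 ≈ -2.5537e-5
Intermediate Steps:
E(a, h) = 1 + h (E(a, h) = ((2*h + 1) - 1*(-1))/2 = ((1 + 2*h) + 1)/2 = (2 + 2*h)/2 = 1 + h)
A(Y) = -4
K(v) = -4
1/(K(sqrt(19 + 136)) - 39155) = 1/(-4 - 39155) = 1/(-39159) = -1/39159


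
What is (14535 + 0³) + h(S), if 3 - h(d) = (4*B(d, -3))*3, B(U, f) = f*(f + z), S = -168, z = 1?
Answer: 14466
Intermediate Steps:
B(U, f) = f*(1 + f) (B(U, f) = f*(f + 1) = f*(1 + f))
h(d) = -69 (h(d) = 3 - 4*(-3*(1 - 3))*3 = 3 - 4*(-3*(-2))*3 = 3 - 4*6*3 = 3 - 24*3 = 3 - 1*72 = 3 - 72 = -69)
(14535 + 0³) + h(S) = (14535 + 0³) - 69 = (14535 + 0) - 69 = 14535 - 69 = 14466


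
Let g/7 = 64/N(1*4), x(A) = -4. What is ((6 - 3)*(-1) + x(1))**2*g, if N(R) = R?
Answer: 5488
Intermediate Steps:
g = 112 (g = 7*(64/((1*4))) = 7*(64/4) = 7*(64*(1/4)) = 7*16 = 112)
((6 - 3)*(-1) + x(1))**2*g = ((6 - 3)*(-1) - 4)**2*112 = (3*(-1) - 4)**2*112 = (-3 - 4)**2*112 = (-7)**2*112 = 49*112 = 5488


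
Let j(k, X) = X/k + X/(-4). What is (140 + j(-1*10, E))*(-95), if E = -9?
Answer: -54397/4 ≈ -13599.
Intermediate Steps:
j(k, X) = -X/4 + X/k (j(k, X) = X/k + X*(-¼) = X/k - X/4 = -X/4 + X/k)
(140 + j(-1*10, E))*(-95) = (140 + (-¼*(-9) - 9/((-1*10))))*(-95) = (140 + (9/4 - 9/(-10)))*(-95) = (140 + (9/4 - 9*(-⅒)))*(-95) = (140 + (9/4 + 9/10))*(-95) = (140 + 63/20)*(-95) = (2863/20)*(-95) = -54397/4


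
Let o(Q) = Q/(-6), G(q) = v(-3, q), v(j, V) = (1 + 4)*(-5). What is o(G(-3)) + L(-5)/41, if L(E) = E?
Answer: 995/246 ≈ 4.0447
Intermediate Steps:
v(j, V) = -25 (v(j, V) = 5*(-5) = -25)
G(q) = -25
o(Q) = -Q/6 (o(Q) = Q*(-1/6) = -Q/6)
o(G(-3)) + L(-5)/41 = -1/6*(-25) - 5/41 = 25/6 - 5*1/41 = 25/6 - 5/41 = 995/246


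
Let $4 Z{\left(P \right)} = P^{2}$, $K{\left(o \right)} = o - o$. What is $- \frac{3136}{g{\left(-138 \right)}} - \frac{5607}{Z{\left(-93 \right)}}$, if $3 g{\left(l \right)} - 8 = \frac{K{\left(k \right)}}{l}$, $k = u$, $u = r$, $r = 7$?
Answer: $- \frac{1132628}{961} \approx -1178.6$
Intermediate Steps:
$u = 7$
$k = 7$
$K{\left(o \right)} = 0$
$g{\left(l \right)} = \frac{8}{3}$ ($g{\left(l \right)} = \frac{8}{3} + \frac{0 \frac{1}{l}}{3} = \frac{8}{3} + \frac{1}{3} \cdot 0 = \frac{8}{3} + 0 = \frac{8}{3}$)
$Z{\left(P \right)} = \frac{P^{2}}{4}$
$- \frac{3136}{g{\left(-138 \right)}} - \frac{5607}{Z{\left(-93 \right)}} = - \frac{3136}{\frac{8}{3}} - \frac{5607}{\frac{1}{4} \left(-93\right)^{2}} = \left(-3136\right) \frac{3}{8} - \frac{5607}{\frac{1}{4} \cdot 8649} = -1176 - \frac{5607}{\frac{8649}{4}} = -1176 - \frac{2492}{961} = - \frac{1132628}{961}$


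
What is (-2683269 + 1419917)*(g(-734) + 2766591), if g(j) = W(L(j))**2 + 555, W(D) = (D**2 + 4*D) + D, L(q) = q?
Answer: -361722685074224784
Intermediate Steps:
W(D) = D**2 + 5*D
g(j) = 555 + j**2*(5 + j)**2 (g(j) = (j*(5 + j))**2 + 555 = j**2*(5 + j)**2 + 555 = 555 + j**2*(5 + j)**2)
(-2683269 + 1419917)*(g(-734) + 2766591) = (-2683269 + 1419917)*((555 + (-734)**2*(5 - 734)**2) + 2766591) = -1263352*((555 + 538756*(-729)**2) + 2766591) = -1263352*((555 + 538756*531441) + 2766591) = -1263352*((555 + 286317027396) + 2766591) = -1263352*(286317027951 + 2766591) = -1263352*286319794542 = -361722685074224784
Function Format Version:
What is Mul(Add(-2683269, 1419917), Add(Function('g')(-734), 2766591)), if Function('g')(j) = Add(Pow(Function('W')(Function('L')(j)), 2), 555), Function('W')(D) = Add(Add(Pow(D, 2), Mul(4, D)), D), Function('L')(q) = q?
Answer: -361722685074224784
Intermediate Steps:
Function('W')(D) = Add(Pow(D, 2), Mul(5, D))
Function('g')(j) = Add(555, Mul(Pow(j, 2), Pow(Add(5, j), 2))) (Function('g')(j) = Add(Pow(Mul(j, Add(5, j)), 2), 555) = Add(Mul(Pow(j, 2), Pow(Add(5, j), 2)), 555) = Add(555, Mul(Pow(j, 2), Pow(Add(5, j), 2))))
Mul(Add(-2683269, 1419917), Add(Function('g')(-734), 2766591)) = Mul(Add(-2683269, 1419917), Add(Add(555, Mul(Pow(-734, 2), Pow(Add(5, -734), 2))), 2766591)) = Mul(-1263352, Add(Add(555, Mul(538756, Pow(-729, 2))), 2766591)) = Mul(-1263352, Add(Add(555, Mul(538756, 531441)), 2766591)) = Mul(-1263352, Add(Add(555, 286317027396), 2766591)) = Mul(-1263352, Add(286317027951, 2766591)) = Mul(-1263352, 286319794542) = -361722685074224784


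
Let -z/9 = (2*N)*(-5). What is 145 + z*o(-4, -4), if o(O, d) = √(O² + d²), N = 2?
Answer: 145 + 720*√2 ≈ 1163.2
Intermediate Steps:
z = 180 (z = -9*2*2*(-5) = -36*(-5) = -9*(-20) = 180)
145 + z*o(-4, -4) = 145 + 180*√((-4)² + (-4)²) = 145 + 180*√(16 + 16) = 145 + 180*√32 = 145 + 180*(4*√2) = 145 + 720*√2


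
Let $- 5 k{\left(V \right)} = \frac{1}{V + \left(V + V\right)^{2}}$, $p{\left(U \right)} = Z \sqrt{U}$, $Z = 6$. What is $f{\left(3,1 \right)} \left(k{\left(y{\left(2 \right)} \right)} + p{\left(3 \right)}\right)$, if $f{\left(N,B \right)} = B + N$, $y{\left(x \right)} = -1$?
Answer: $- \frac{4}{15} + 24 \sqrt{3} \approx 41.303$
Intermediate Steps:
$p{\left(U \right)} = 6 \sqrt{U}$
$k{\left(V \right)} = - \frac{1}{5 \left(V + 4 V^{2}\right)}$ ($k{\left(V \right)} = - \frac{1}{5 \left(V + \left(V + V\right)^{2}\right)} = - \frac{1}{5 \left(V + \left(2 V\right)^{2}\right)} = - \frac{1}{5 \left(V + 4 V^{2}\right)}$)
$f{\left(3,1 \right)} \left(k{\left(y{\left(2 \right)} \right)} + p{\left(3 \right)}\right) = \left(1 + 3\right) \left(- \frac{1}{5 \left(-1\right) \left(1 + 4 \left(-1\right)\right)} + 6 \sqrt{3}\right) = 4 \left(\left(- \frac{1}{5}\right) \left(-1\right) \frac{1}{1 - 4} + 6 \sqrt{3}\right) = 4 \left(\left(- \frac{1}{5}\right) \left(-1\right) \frac{1}{-3} + 6 \sqrt{3}\right) = 4 \left(\left(- \frac{1}{5}\right) \left(-1\right) \left(- \frac{1}{3}\right) + 6 \sqrt{3}\right) = 4 \left(- \frac{1}{15} + 6 \sqrt{3}\right) = - \frac{4}{15} + 24 \sqrt{3}$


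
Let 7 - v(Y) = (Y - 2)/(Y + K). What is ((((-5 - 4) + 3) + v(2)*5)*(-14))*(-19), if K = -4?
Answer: 7714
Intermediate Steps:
v(Y) = 7 - (-2 + Y)/(-4 + Y) (v(Y) = 7 - (Y - 2)/(Y - 4) = 7 - (-2 + Y)/(-4 + Y))
((((-5 - 4) + 3) + v(2)*5)*(-14))*(-19) = ((((-5 - 4) + 3) + (2*(-13 + 3*2)/(-4 + 2))*5)*(-14))*(-19) = (((-9 + 3) + (2*(-13 + 6)/(-2))*5)*(-14))*(-19) = ((-6 + (2*(-1/2)*(-7))*5)*(-14))*(-19) = ((-6 + 7*5)*(-14))*(-19) = ((-6 + 35)*(-14))*(-19) = (29*(-14))*(-19) = -406*(-19) = 7714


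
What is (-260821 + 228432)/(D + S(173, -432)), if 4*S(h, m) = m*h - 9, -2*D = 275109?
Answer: 129556/624963 ≈ 0.20730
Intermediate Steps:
D = -275109/2 (D = -1/2*275109 = -275109/2 ≈ -1.3755e+5)
S(h, m) = -9/4 + h*m/4 (S(h, m) = (m*h - 9)/4 = (h*m - 9)/4 = (-9 + h*m)/4 = -9/4 + h*m/4)
(-260821 + 228432)/(D + S(173, -432)) = (-260821 + 228432)/(-275109/2 + (-9/4 + (1/4)*173*(-432))) = -32389/(-275109/2 + (-9/4 - 18684)) = -32389/(-275109/2 - 74745/4) = -32389/(-624963/4) = -32389*(-4/624963) = 129556/624963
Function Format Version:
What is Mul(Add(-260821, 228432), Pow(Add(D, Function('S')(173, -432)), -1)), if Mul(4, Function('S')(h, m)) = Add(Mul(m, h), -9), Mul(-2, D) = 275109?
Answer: Rational(129556, 624963) ≈ 0.20730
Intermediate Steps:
D = Rational(-275109, 2) (D = Mul(Rational(-1, 2), 275109) = Rational(-275109, 2) ≈ -1.3755e+5)
Function('S')(h, m) = Add(Rational(-9, 4), Mul(Rational(1, 4), h, m)) (Function('S')(h, m) = Mul(Rational(1, 4), Add(Mul(m, h), -9)) = Mul(Rational(1, 4), Add(Mul(h, m), -9)) = Mul(Rational(1, 4), Add(-9, Mul(h, m))) = Add(Rational(-9, 4), Mul(Rational(1, 4), h, m)))
Mul(Add(-260821, 228432), Pow(Add(D, Function('S')(173, -432)), -1)) = Mul(Add(-260821, 228432), Pow(Add(Rational(-275109, 2), Add(Rational(-9, 4), Mul(Rational(1, 4), 173, -432))), -1)) = Mul(-32389, Pow(Add(Rational(-275109, 2), Add(Rational(-9, 4), -18684)), -1)) = Mul(-32389, Pow(Add(Rational(-275109, 2), Rational(-74745, 4)), -1)) = Mul(-32389, Pow(Rational(-624963, 4), -1)) = Mul(-32389, Rational(-4, 624963)) = Rational(129556, 624963)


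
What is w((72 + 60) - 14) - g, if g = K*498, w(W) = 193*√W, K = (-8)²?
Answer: -31872 + 193*√118 ≈ -29775.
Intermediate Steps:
K = 64
g = 31872 (g = 64*498 = 31872)
w((72 + 60) - 14) - g = 193*√((72 + 60) - 14) - 1*31872 = 193*√(132 - 14) - 31872 = 193*√118 - 31872 = -31872 + 193*√118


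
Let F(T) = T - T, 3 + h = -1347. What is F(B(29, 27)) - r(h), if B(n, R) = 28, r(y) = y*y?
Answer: -1822500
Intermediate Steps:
h = -1350 (h = -3 - 1347 = -1350)
r(y) = y²
F(T) = 0
F(B(29, 27)) - r(h) = 0 - 1*(-1350)² = 0 - 1*1822500 = 0 - 1822500 = -1822500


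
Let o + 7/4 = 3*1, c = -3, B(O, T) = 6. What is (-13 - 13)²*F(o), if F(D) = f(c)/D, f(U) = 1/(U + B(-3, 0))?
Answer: 2704/15 ≈ 180.27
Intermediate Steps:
o = 5/4 (o = -7/4 + 3*1 = -7/4 + 3 = 5/4 ≈ 1.2500)
f(U) = 1/(6 + U) (f(U) = 1/(U + 6) = 1/(6 + U))
F(D) = 1/(3*D) (F(D) = 1/((6 - 3)*D) = 1/(3*D))
(-13 - 13)²*F(o) = (-13 - 13)²*(1/(3*(5/4))) = (-26)²*((⅓)*(⅘)) = 676*(4/15) = 2704/15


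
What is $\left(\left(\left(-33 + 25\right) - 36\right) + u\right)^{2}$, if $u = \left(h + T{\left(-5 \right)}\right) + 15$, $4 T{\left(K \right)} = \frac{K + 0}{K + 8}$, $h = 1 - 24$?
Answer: $\frac{395641}{144} \approx 2747.5$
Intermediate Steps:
$h = -23$
$T{\left(K \right)} = \frac{K}{4 \left(8 + K\right)}$ ($T{\left(K \right)} = \frac{\left(K + 0\right) \frac{1}{K + 8}}{4} = \frac{K \frac{1}{8 + K}}{4} = \frac{K}{4 \left(8 + K\right)}$)
$u = - \frac{101}{12}$ ($u = \left(-23 + \frac{1}{4} \left(-5\right) \frac{1}{8 - 5}\right) + 15 = \left(-23 + \frac{1}{4} \left(-5\right) \frac{1}{3}\right) + 15 = \left(-23 - \frac{5}{12}\right) + 15 = - \frac{281}{12} + 15 = - \frac{101}{12} \approx -8.4167$)
$\left(\left(\left(-33 + 25\right) - 36\right) + u\right)^{2} = \left(\left(\left(-33 + 25\right) - 36\right) - \frac{101}{12}\right)^{2} = \left(\left(-8 - 36\right) - \frac{101}{12}\right)^{2} = \left(-44 - \frac{101}{12}\right)^{2} = \left(- \frac{629}{12}\right)^{2} = \frac{395641}{144}$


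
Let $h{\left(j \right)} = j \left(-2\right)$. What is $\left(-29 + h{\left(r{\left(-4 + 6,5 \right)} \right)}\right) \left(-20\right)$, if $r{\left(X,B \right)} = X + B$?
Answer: $860$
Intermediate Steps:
$r{\left(X,B \right)} = B + X$
$h{\left(j \right)} = - 2 j$
$\left(-29 + h{\left(r{\left(-4 + 6,5 \right)} \right)}\right) \left(-20\right) = \left(-29 - 2 \left(5 + \left(-4 + 6\right)\right)\right) \left(-20\right) = \left(-29 - 2 \left(5 + 2\right)\right) \left(-20\right) = \left(-29 - 14\right) \left(-20\right) = \left(-43\right) \left(-20\right) = 860$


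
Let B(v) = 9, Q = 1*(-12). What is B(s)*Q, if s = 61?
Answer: -108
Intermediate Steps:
Q = -12
B(s)*Q = 9*(-12) = -108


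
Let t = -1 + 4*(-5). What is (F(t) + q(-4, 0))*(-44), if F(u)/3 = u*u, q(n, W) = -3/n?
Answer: -58245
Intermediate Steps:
t = -21 (t = -1 - 20 = -21)
F(u) = 3*u² (F(u) = 3*(u*u) = 3*u²)
(F(t) + q(-4, 0))*(-44) = (3*(-21)² - 3/(-4))*(-44) = (3*441 - 3*(-¼))*(-44) = (1323 + ¾)*(-44) = (5295/4)*(-44) = -58245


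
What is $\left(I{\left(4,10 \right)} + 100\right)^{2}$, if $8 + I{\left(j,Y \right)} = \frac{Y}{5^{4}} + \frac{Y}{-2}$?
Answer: $\frac{118309129}{15625} \approx 7571.8$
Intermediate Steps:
$I{\left(j,Y \right)} = -8 - \frac{623 Y}{1250}$ ($I{\left(j,Y \right)} = -8 + \left(\frac{Y}{5^{4}} + \frac{Y}{-2}\right) = -8 + \left(\frac{Y}{625} + Y \left(- \frac{1}{2}\right)\right) = -8 - \left(\frac{Y}{2} - Y \frac{1}{625}\right) = -8 + \left(\frac{Y}{625} - \frac{Y}{2}\right) = -8 - \frac{623 Y}{1250}$)
$\left(I{\left(4,10 \right)} + 100\right)^{2} = \left(\left(-8 - \frac{623}{125}\right) + 100\right)^{2} = \left(- \frac{1623}{125} + 100\right)^{2} = \left(\frac{10877}{125}\right)^{2} = \frac{118309129}{15625}$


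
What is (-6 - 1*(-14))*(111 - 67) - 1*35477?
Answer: -35125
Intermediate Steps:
(-6 - 1*(-14))*(111 - 67) - 1*35477 = (-6 + 14)*44 - 35477 = 8*44 - 35477 = 352 - 35477 = -35125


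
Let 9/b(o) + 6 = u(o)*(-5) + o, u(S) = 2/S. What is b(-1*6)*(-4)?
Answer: 108/31 ≈ 3.4839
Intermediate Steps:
b(o) = 9/(-6 + o - 10/o) (b(o) = 9/(-6 + ((2/o)*(-5) + o)) = 9/(-6 + (-10/o + o)) = 9/(-6 + (o - 10/o)) = 9/(-6 + o - 10/o))
b(-1*6)*(-4) = -9*(-1*6)/(10 - (-1*6)*(-6 - 1*6))*(-4) = -9*(-6)/(10 - 1*(-6)*(-6 - 6))*(-4) = -9*(-6)/(10 - 1*(-6)*(-12))*(-4) = -9*(-6)/(10 - 72)*(-4) = -9*(-6)/(-62)*(-4) = -9*(-6)*(-1/62)*(-4) = -27/31*(-4) = 108/31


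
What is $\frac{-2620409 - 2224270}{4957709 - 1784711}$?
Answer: $- \frac{1614893}{1057666} \approx -1.5268$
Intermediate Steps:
$\frac{-2620409 - 2224270}{4957709 - 1784711} = - \frac{4844679}{4957709 - 1784711} = - \frac{4844679}{3172998} = \left(-4844679\right) \frac{1}{3172998} = - \frac{1614893}{1057666}$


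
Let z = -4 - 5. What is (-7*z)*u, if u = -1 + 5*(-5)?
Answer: -1638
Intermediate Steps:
u = -26 (u = -1 - 25 = -26)
z = -9
(-7*z)*u = -7*(-9)*(-26) = 63*(-26) = -1638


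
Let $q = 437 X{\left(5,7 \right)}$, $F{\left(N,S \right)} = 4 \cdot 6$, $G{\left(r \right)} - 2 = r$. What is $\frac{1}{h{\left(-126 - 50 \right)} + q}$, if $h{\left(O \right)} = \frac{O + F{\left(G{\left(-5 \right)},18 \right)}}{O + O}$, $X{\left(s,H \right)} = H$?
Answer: $\frac{44}{134615} \approx 0.00032686$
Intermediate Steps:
$G{\left(r \right)} = 2 + r$
$F{\left(N,S \right)} = 24$
$h{\left(O \right)} = \frac{24 + O}{2 O}$ ($h{\left(O \right)} = \frac{O + 24}{O + O} = \frac{24 + O}{2 O}$)
$q = 3059$ ($q = 437 \cdot 7 = 3059$)
$\frac{1}{h{\left(-126 - 50 \right)} + q} = \frac{1}{\frac{24 - 176}{2 \left(-126 - 50\right)} + 3059} = \frac{1}{\frac{24 - 176}{2 \left(-176\right)} + 3059} = \frac{1}{\frac{1}{2} \left(- \frac{1}{176}\right) \left(-152\right) + 3059} = \frac{1}{\frac{19}{44} + 3059} = \frac{1}{\frac{134615}{44}} = \frac{44}{134615}$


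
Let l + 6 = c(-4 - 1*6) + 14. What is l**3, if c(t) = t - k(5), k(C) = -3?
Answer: 1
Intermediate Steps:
c(t) = 3 + t (c(t) = t - 1*(-3) = t + 3 = 3 + t)
l = 1 (l = -6 + ((3 + (-4 - 1*6)) + 14) = -6 + ((3 + (-4 - 6)) + 14) = -6 + ((3 - 10) + 14) = -6 + (-7 + 14) = -6 + 7 = 1)
l**3 = 1**3 = 1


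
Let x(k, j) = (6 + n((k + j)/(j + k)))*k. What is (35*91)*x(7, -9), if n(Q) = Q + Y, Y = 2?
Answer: 200655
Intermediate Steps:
n(Q) = 2 + Q (n(Q) = Q + 2 = 2 + Q)
x(k, j) = 9*k (x(k, j) = (6 + (2 + (k + j)/(j + k)))*k = (6 + (2 + (j + k)/(j + k)))*k = (6 + (2 + 1))*k = (6 + 3)*k = 9*k)
(35*91)*x(7, -9) = (35*91)*(9*7) = 3185*63 = 200655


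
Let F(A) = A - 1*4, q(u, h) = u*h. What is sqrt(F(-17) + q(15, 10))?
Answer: sqrt(129) ≈ 11.358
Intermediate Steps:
q(u, h) = h*u
F(A) = -4 + A (F(A) = A - 4 = -4 + A)
sqrt(F(-17) + q(15, 10)) = sqrt((-4 - 17) + 10*15) = sqrt(-21 + 150) = sqrt(129)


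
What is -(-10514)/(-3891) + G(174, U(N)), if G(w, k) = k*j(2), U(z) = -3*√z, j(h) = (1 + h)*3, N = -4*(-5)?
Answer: -10514/3891 - 54*√5 ≈ -123.45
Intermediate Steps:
N = 20
j(h) = 3 + 3*h
G(w, k) = 9*k (G(w, k) = k*(3 + 3*2) = k*(3 + 6) = k*9 = 9*k)
-(-10514)/(-3891) + G(174, U(N)) = -(-10514)/(-3891) + 9*(-6*√5) = -(-10514)*(-1)/3891 + 9*(-6*√5) = -1*10514/3891 + 9*(-6*√5) = -10514/3891 - 54*√5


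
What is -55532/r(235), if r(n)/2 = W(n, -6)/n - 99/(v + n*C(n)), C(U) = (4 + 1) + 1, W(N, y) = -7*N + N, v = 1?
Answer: 39177826/8565 ≈ 4574.2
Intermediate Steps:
W(N, y) = -6*N
C(U) = 6 (C(U) = 5 + 1 = 6)
r(n) = -12 - 198/(1 + 6*n) (r(n) = 2*((-6*n)/n - 99/(1 + n*6)) = 2*(-6 - 99/(1 + 6*n)) = -12 - 198/(1 + 6*n))
-55532/r(235) = -55532*(1 + 6*235)/(6*(-35 - 12*235)) = -55532*(1 + 1410)/(6*(-35 - 2820)) = -55532/(6*(-2855)/1411) = -55532/(6*(1/1411)*(-2855)) = -55532/(-17130/1411) = -55532*(-1411/17130) = 39177826/8565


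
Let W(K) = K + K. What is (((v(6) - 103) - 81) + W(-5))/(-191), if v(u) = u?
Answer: 188/191 ≈ 0.98429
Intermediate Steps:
W(K) = 2*K
(((v(6) - 103) - 81) + W(-5))/(-191) = (((6 - 103) - 81) + 2*(-5))/(-191) = -((-97 - 81) - 10)/191 = -(-178 - 10)/191 = -1/191*(-188) = 188/191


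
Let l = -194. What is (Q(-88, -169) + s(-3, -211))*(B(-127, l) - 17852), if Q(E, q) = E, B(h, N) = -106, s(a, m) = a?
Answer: 1634178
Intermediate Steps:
(Q(-88, -169) + s(-3, -211))*(B(-127, l) - 17852) = (-88 - 3)*(-106 - 17852) = -91*(-17958) = 1634178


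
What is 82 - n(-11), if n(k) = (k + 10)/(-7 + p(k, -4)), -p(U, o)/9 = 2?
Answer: 2049/25 ≈ 81.960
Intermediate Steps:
p(U, o) = -18 (p(U, o) = -9*2 = -18)
n(k) = -⅖ - k/25 (n(k) = (k + 10)/(-7 - 18) = (10 + k)/(-25) = (10 + k)*(-1/25) = -⅖ - k/25)
82 - n(-11) = 82 - (-⅖ - 1/25*(-11)) = 82 - (-⅖ + 11/25) = 82 - 1*1/25 = 82 - 1/25 = 2049/25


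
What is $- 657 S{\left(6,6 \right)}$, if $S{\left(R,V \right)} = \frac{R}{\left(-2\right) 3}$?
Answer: $657$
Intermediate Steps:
$S{\left(R,V \right)} = - \frac{R}{6}$ ($S{\left(R,V \right)} = \frac{R}{-6} = R \left(- \frac{1}{6}\right) = - \frac{R}{6}$)
$- 657 S{\left(6,6 \right)} = - 657 \left(\left(- \frac{1}{6}\right) 6\right) = \left(-657\right) \left(-1\right) = 657$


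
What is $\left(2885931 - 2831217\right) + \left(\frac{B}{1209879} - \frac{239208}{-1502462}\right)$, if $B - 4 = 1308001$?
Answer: $\frac{49730605925207057}{908898611049} \approx 54715.0$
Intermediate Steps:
$B = 1308005$ ($B = 4 + 1308001 = 1308005$)
$\left(2885931 - 2831217\right) + \left(\frac{B}{1209879} - \frac{239208}{-1502462}\right) = \left(2885931 - 2831217\right) + \left(\frac{1308005}{1209879} - \frac{239208}{-1502462}\right) = 54714 + \left(1308005 \cdot \frac{1}{1209879} - - \frac{119604}{751231}\right) = 54714 + \left(\frac{1308005}{1209879} + \frac{119604}{751231}\right) = 54714 + \frac{1127320272071}{908898611049} = \frac{49730605925207057}{908898611049}$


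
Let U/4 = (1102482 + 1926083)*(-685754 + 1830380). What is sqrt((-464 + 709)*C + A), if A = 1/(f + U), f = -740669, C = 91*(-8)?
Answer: I*sqrt(35685766019623594765282793229)/447299878261 ≈ 422.33*I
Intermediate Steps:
C = -728
U = 13866296966760 (U = 4*((1102482 + 1926083)*(-685754 + 1830380)) = 4*(3028565*1144626) = 4*3466574241690 = 13866296966760)
A = 1/13866296226091 (A = 1/(-740669 + 13866296966760) = 1/13866296226091 ≈ 7.2117e-14)
sqrt((-464 + 709)*C + A) = sqrt((-464 + 709)*(-728) + 1/13866296226091) = sqrt(245*(-728) + 1/13866296226091) = sqrt(-178360 + 1/13866296226091) = sqrt(-2473192594885590759/13866296226091) = I*sqrt(35685766019623594765282793229)/447299878261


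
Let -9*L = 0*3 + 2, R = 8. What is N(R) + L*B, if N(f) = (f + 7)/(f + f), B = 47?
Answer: -1369/144 ≈ -9.5069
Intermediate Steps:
N(f) = (7 + f)/(2*f) (N(f) = (7 + f)/((2*f)) = (7 + f)*(1/(2*f)) = (7 + f)/(2*f))
L = -2/9 (L = -(0*3 + 2)/9 = -(0 + 2)/9 = -⅑*2 = -2/9 ≈ -0.22222)
N(R) + L*B = (½)*(7 + 8)/8 - 2/9*47 = (½)*(⅛)*15 - 94/9 = 15/16 - 94/9 = -1369/144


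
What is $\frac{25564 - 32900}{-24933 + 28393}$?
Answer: $- \frac{1834}{865} \approx -2.1202$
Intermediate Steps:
$\frac{25564 - 32900}{-24933 + 28393} = - \frac{7336}{3460} = \left(-7336\right) \frac{1}{3460} = - \frac{1834}{865}$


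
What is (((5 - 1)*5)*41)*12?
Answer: 9840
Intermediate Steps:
(((5 - 1)*5)*41)*12 = ((4*5)*41)*12 = (20*41)*12 = 820*12 = 9840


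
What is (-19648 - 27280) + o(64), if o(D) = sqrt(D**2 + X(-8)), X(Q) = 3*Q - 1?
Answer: -46928 + sqrt(4071) ≈ -46864.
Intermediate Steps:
X(Q) = -1 + 3*Q
o(D) = sqrt(-25 + D**2) (o(D) = sqrt(D**2 + (-1 + 3*(-8))) = sqrt(D**2 + (-1 - 24)) = sqrt(D**2 - 25) = sqrt(-25 + D**2))
(-19648 - 27280) + o(64) = (-19648 - 27280) + sqrt(-25 + 64**2) = -46928 + sqrt(-25 + 4096) = -46928 + sqrt(4071)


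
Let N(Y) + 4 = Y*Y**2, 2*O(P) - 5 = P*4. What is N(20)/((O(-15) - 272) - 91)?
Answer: -15992/781 ≈ -20.476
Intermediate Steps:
O(P) = 5/2 + 2*P (O(P) = 5/2 + (P*4)/2 = 5/2 + (4*P)/2 = 5/2 + 2*P)
N(Y) = -4 + Y**3 (N(Y) = -4 + Y*Y**2 = -4 + Y**3)
N(20)/((O(-15) - 272) - 91) = (-4 + 20**3)/(((5/2 + 2*(-15)) - 272) - 91) = (-4 + 8000)/(((5/2 - 30) - 272) - 91) = 7996/((-55/2 - 272) - 91) = 7996/(-599/2 - 91) = 7996/(-781/2) = 7996*(-2/781) = -15992/781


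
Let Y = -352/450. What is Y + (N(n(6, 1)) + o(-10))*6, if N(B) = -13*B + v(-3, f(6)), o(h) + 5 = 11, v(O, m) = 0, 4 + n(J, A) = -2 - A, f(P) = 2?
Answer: 130774/225 ≈ 581.22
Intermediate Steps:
n(J, A) = -6 - A (n(J, A) = -4 + (-2 - A) = -6 - A)
o(h) = 6 (o(h) = -5 + 11 = 6)
N(B) = -13*B (N(B) = -13*B + 0 = -13*B)
Y = -176/225 (Y = -352*1/450 = -176/225 ≈ -0.78222)
Y + (N(n(6, 1)) + o(-10))*6 = -176/225 + (-13*(-6 - 1*1) + 6)*6 = -176/225 + (-13*(-6 - 1) + 6)*6 = -176/225 + (-13*(-7) + 6)*6 = -176/225 + (91 + 6)*6 = -176/225 + 97*6 = -176/225 + 582 = 130774/225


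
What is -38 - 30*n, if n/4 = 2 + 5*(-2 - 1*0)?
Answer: 922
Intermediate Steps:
n = -32 (n = 4*(2 + 5*(-2 - 1*0)) = 4*(2 + 5*(-2 + 0)) = 4*(2 + 5*(-2)) = 4*(2 - 10) = 4*(-8) = -32)
-38 - 30*n = -38 - 30*(-32) = -38 + 960 = 922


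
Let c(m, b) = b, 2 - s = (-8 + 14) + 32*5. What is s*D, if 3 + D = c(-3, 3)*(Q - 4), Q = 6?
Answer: -492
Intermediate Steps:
s = -164 (s = 2 - ((-8 + 14) + 32*5) = 2 - (6 + 160) = 2 - 1*166 = 2 - 166 = -164)
D = 3 (D = -3 + 3*(6 - 4) = -3 + 3*2 = -3 + 6 = 3)
s*D = -164*3 = -492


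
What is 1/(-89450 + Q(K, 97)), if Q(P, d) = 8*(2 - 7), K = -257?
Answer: -1/89490 ≈ -1.1174e-5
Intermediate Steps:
Q(P, d) = -40 (Q(P, d) = 8*(-5) = -40)
1/(-89450 + Q(K, 97)) = 1/(-89450 - 40) = 1/(-89490) = -1/89490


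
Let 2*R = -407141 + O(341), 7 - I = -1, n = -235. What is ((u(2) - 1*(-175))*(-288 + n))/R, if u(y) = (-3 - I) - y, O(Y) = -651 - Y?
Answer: 169452/408133 ≈ 0.41519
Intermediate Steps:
I = 8 (I = 7 - 1*(-1) = 7 + 1 = 8)
u(y) = -11 - y (u(y) = (-3 - 1*8) - y = (-3 - 8) - y = -11 - y)
R = -408133/2 (R = (-407141 + (-651 - 1*341))/2 = (-407141 + (-651 - 341))/2 = (-407141 - 992)/2 = (½)*(-408133) = -408133/2 ≈ -2.0407e+5)
((u(2) - 1*(-175))*(-288 + n))/R = (((-11 - 1*2) - 1*(-175))*(-288 - 235))/(-408133/2) = (((-11 - 2) + 175)*(-523))*(-2/408133) = ((-13 + 175)*(-523))*(-2/408133) = (162*(-523))*(-2/408133) = -84726*(-2/408133) = 169452/408133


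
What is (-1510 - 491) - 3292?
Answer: -5293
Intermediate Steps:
(-1510 - 491) - 3292 = -2001 - 3292 = -5293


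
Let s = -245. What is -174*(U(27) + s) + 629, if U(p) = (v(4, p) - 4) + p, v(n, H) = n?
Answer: 38561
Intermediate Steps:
U(p) = p (U(p) = (4 - 4) + p = 0 + p = p)
-174*(U(27) + s) + 629 = -174*(27 - 245) + 629 = -174*(-218) + 629 = 37932 + 629 = 38561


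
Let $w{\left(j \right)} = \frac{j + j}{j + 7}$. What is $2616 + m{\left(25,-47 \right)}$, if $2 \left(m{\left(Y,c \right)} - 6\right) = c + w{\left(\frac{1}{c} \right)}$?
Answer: $\frac{852307}{328} \approx 2598.5$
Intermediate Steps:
$w{\left(j \right)} = \frac{2 j}{7 + j}$
$m{\left(Y,c \right)} = 6 + \frac{c}{2} + \frac{1}{c \left(7 + \frac{1}{c}\right)}$ ($m{\left(Y,c \right)} = 6 + \frac{c + \frac{2}{c \left(7 + \frac{1}{c}\right)}}{2} = 6 + \left(\frac{c}{2} + \frac{1}{c \left(7 + \frac{1}{c}\right)}\right) = 6 + \frac{c}{2} + \frac{1}{c \left(7 + \frac{1}{c}\right)}$)
$2616 + m{\left(25,-47 \right)} = 2616 + \frac{2 + \left(1 + 7 \left(-47\right)\right) \left(12 - 47\right)}{2 \left(1 + 7 \left(-47\right)\right)} = 2616 + \frac{2 + \left(1 - 329\right) \left(-35\right)}{2 \left(1 - 329\right)} = 2616 + \frac{2 - -11480}{2 \left(-328\right)} = 2616 + \frac{1}{2} \left(- \frac{1}{328}\right) \left(2 + 11480\right) = 2616 + \frac{1}{2} \left(- \frac{1}{328}\right) 11482 = 2616 - \frac{5741}{328} = \frac{852307}{328}$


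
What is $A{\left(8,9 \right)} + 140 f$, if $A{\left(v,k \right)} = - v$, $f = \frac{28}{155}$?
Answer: $\frac{536}{31} \approx 17.29$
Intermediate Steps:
$f = \frac{28}{155}$ ($f = 28 \cdot \frac{1}{155} = \frac{28}{155} \approx 0.18065$)
$A{\left(8,9 \right)} + 140 f = \left(-1\right) 8 + 140 \cdot \frac{28}{155} = -8 + \frac{784}{31} = \frac{536}{31}$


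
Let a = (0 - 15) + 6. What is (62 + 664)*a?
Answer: -6534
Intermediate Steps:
a = -9 (a = -15 + 6 = -9)
(62 + 664)*a = (62 + 664)*(-9) = 726*(-9) = -6534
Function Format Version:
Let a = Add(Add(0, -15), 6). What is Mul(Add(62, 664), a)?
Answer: -6534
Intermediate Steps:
a = -9 (a = Add(-15, 6) = -9)
Mul(Add(62, 664), a) = Mul(Add(62, 664), -9) = Mul(726, -9) = -6534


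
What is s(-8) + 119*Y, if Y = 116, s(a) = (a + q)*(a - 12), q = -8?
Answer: 14124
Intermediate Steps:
s(a) = (-12 + a)*(-8 + a) (s(a) = (a - 8)*(a - 12) = (-8 + a)*(-12 + a) = (-12 + a)*(-8 + a))
s(-8) + 119*Y = (96 + (-8)**2 - 20*(-8)) + 119*116 = (96 + 64 + 160) + 13804 = 320 + 13804 = 14124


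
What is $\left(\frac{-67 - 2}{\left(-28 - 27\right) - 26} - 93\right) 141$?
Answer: $- \frac{116936}{9} \approx -12993.0$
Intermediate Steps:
$\left(\frac{-67 - 2}{\left(-28 - 27\right) - 26} - 93\right) 141 = \left(- \frac{69}{\left(-28 - 27\right) - 26} - 93\right) 141 = \left(- \frac{69}{-55 - 26} - 93\right) 141 = \left(- \frac{69}{-81} - 93\right) 141 = \left(\left(-69\right) \left(- \frac{1}{81}\right) - 93\right) 141 = \left(\frac{23}{27} - 93\right) 141 = \left(- \frac{2488}{27}\right) 141 = - \frac{116936}{9}$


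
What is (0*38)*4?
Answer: 0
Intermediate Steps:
(0*38)*4 = 0*4 = 0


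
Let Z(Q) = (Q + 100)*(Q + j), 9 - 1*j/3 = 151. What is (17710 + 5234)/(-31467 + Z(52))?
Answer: -22944/88315 ≈ -0.25980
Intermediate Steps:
j = -426 (j = 27 - 3*151 = 27 - 453 = -426)
Z(Q) = (-426 + Q)*(100 + Q) (Z(Q) = (Q + 100)*(Q - 426) = (100 + Q)*(-426 + Q) = (-426 + Q)*(100 + Q))
(17710 + 5234)/(-31467 + Z(52)) = (17710 + 5234)/(-31467 + (-42600 + 52**2 - 326*52)) = 22944/(-31467 + (-42600 + 2704 - 16952)) = 22944/(-31467 - 56848) = 22944/(-88315) = 22944*(-1/88315) = -22944/88315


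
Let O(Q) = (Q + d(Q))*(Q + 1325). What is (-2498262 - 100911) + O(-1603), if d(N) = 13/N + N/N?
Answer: -3452565037/1603 ≈ -2.1538e+6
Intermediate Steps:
d(N) = 1 + 13/N (d(N) = 13/N + 1 = 1 + 13/N)
O(Q) = (1325 + Q)*(Q + (13 + Q)/Q) (O(Q) = (Q + (13 + Q)/Q)*(Q + 1325) = (Q + (13 + Q)/Q)*(1325 + Q) = (1325 + Q)*(Q + (13 + Q)/Q))
(-2498262 - 100911) + O(-1603) = (-2498262 - 100911) + (1338 + (-1603)² + 1326*(-1603) + 17225/(-1603)) = -2599173 + (1338 + 2569609 - 2125578 + 17225*(-1/1603)) = -2599173 + (1338 + 2569609 - 2125578 - 17225/1603) = -2599173 + 713909282/1603 = -3452565037/1603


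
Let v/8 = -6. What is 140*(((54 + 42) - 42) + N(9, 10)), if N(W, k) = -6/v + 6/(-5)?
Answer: 14819/2 ≈ 7409.5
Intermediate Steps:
v = -48 (v = 8*(-6) = -48)
N(W, k) = -43/40 (N(W, k) = -6/(-48) + 6/(-5) = -6*(-1/48) + 6*(-⅕) = ⅛ - 6/5 = -43/40)
140*(((54 + 42) - 42) + N(9, 10)) = 140*(((54 + 42) - 42) - 43/40) = 140*((96 - 42) - 43/40) = 140*(54 - 43/40) = 140*(2117/40) = 14819/2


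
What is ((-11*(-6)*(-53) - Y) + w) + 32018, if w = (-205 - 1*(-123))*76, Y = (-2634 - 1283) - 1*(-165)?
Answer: 26040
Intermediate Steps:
Y = -3752 (Y = -3917 + 165 = -3752)
w = -6232 (w = (-205 + 123)*76 = -82*76 = -6232)
((-11*(-6)*(-53) - Y) + w) + 32018 = ((-11*(-6)*(-53) - 1*(-3752)) - 6232) + 32018 = ((66*(-53) + 3752) - 6232) + 32018 = ((-3498 + 3752) - 6232) + 32018 = (254 - 6232) + 32018 = -5978 + 32018 = 26040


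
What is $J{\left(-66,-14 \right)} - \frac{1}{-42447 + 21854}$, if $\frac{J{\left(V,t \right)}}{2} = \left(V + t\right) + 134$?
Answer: $\frac{2224045}{20593} \approx 108.0$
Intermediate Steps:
$J{\left(V,t \right)} = 268 + 2 V + 2 t$ ($J{\left(V,t \right)} = 2 \left(\left(V + t\right) + 134\right) = 2 \left(134 + V + t\right) = 268 + 2 V + 2 t$)
$J{\left(-66,-14 \right)} - \frac{1}{-42447 + 21854} = \left(268 + 2 \left(-66\right) + 2 \left(-14\right)\right) - \frac{1}{-42447 + 21854} = \left(268 - 132 - 28\right) - \frac{1}{-20593} = 108 - - \frac{1}{20593} = 108 + \frac{1}{20593} = \frac{2224045}{20593}$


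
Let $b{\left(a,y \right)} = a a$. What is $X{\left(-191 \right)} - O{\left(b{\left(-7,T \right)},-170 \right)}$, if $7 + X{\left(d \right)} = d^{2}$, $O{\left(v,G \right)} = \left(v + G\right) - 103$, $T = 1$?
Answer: $36698$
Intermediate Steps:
$b{\left(a,y \right)} = a^{2}$
$O{\left(v,G \right)} = -103 + G + v$ ($O{\left(v,G \right)} = \left(G + v\right) - 103 = -103 + G + v$)
$X{\left(d \right)} = -7 + d^{2}$
$X{\left(-191 \right)} - O{\left(b{\left(-7,T \right)},-170 \right)} = \left(-7 + \left(-191\right)^{2}\right) - \left(-103 - 170 + \left(-7\right)^{2}\right) = \left(-7 + 36481\right) - \left(-103 - 170 + 49\right) = 36474 - -224 = 36474 + 224 = 36698$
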